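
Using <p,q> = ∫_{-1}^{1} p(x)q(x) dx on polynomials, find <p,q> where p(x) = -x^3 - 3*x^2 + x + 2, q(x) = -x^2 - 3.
<p,q> = -92/15

Expand the product: p(x)·q(x) = x^5 + 3*x^4 + 2*x^3 + 7*x^2 - 3*x - 6.
∫_{-1}^{1} of each monomial x^k gives [2/(k+1) if k even, 0 if k odd]. Integrating term-by-term (or equivalently evaluating the antiderivative F(x) = x^6/6 + 3*x^5/5 + x^4/2 + 7*x^3/3 - 3*x^2/2 - 6*x at the endpoints):
  F(1) − F(−1) = -39/10 − (67/30) = -92/15.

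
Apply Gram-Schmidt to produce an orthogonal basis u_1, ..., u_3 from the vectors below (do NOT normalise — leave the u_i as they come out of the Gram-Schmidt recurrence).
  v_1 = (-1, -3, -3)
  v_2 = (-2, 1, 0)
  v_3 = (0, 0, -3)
Orthogonal basis:
  u_1 = (-1, -3, -3)
  u_2 = (-39/19, 16/19, -3/19)
  u_3 = (63/94, 63/47, -147/94)

Apply the Gram-Schmidt recurrence
  u_1 = v_1
  u_i = v_i − Σ_{j<i} ((v_i · u_j) / (u_j · u_j)) · u_j.

Step by step this gives:
  u_1 = (-1, -3, -3)
  u_2 = (-39/19, 16/19, -3/19)
  u_3 = (63/94, 63/47, -147/94)

Orthogonality check:
  u_2 · u_1 = 0 (should be 0)
  u_3 · u_1 = 0 (should be 0)
  u_3 · u_2 = 0 (should be 0)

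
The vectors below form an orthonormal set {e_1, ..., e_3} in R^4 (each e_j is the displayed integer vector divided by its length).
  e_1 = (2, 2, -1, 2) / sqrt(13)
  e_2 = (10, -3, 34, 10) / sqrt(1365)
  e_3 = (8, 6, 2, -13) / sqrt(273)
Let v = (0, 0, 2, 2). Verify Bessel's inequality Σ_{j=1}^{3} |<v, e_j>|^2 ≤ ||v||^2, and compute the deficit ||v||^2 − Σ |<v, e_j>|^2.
Σ |<v, e_j>|^2 = 504/65; ||v||^2 = 8; deficit = 16/65

Write each e_j = u_j / sqrt(<u_j, u_j>) where u_j is the displayed integer vector. Then <v, e_j> = <v, u_j> / sqrt(<u_j, u_j>), so |<v, e_j>|^2 = <v, u_j>^2 / <u_j, u_j>.
Coefficients: <v, e_1> = 2/sqrt(13), <v, e_2> = 88/sqrt(1365), <v, e_3> = -22/sqrt(273).
Square and sum: Σ |<v, e_j>|^2 = 504/65.
Compute ||v||^2 = v·v = 8.
Deficit = 8 − 504/65 = 16/65 ≥ 0, confirming Bessel's inequality. (The deficit equals ||v − Σ <v,e_j> e_j||^2, the squared distance from v to span{e_j}.)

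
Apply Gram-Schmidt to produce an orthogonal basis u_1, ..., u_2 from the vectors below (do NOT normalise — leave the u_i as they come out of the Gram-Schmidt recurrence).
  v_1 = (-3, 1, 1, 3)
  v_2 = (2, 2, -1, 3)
Orthogonal basis:
  u_1 = (-3, 1, 1, 3)
  u_2 = (13/5, 9/5, -6/5, 12/5)

Apply the Gram-Schmidt recurrence
  u_1 = v_1
  u_i = v_i − Σ_{j<i} ((v_i · u_j) / (u_j · u_j)) · u_j.

Step by step this gives:
  u_1 = (-3, 1, 1, 3)
  u_2 = (13/5, 9/5, -6/5, 12/5)

Orthogonality check:
  u_2 · u_1 = 0 (should be 0)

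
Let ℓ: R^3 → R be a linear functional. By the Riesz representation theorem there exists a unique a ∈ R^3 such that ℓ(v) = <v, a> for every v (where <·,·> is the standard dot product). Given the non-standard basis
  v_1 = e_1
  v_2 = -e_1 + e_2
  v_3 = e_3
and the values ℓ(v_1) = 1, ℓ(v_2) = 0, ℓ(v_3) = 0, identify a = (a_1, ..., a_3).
a = (1, 1, 0)

Write a = (a_1, ..., a_3) in the standard basis. For each basis vector v_i, ℓ(v_i) = <v_i, a> is a linear equation in the a_j's. Collect the n equations into a matrix system V a = ℓ, where row i of V is v_i (expressed in the standard basis). Since V is invertible (lower-triangular with 1s on the diagonal, up to permutation), solve by back-substitution:
  V =
[[1, 0, 0],
 [-1, 1, 0],
 [0, 0, 1]]
  V a = (1, 0, 0)
Solving gives a = (1, 1, 0).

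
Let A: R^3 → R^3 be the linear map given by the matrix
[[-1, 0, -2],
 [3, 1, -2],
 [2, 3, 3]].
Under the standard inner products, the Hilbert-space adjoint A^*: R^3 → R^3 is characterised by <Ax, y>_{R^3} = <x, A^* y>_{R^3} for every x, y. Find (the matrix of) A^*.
A^* = A^T =
[[-1, 3, 2],
 [0, 1, 3],
 [-2, -2, 3]]

For real matrices with standard dot products, the defining identity <Ax, y> = <x, A^* y> gives (Ax)^T y = x^T (A^*) y, i.e. x^T A^T y = x^T (A^*) y. Since this holds for all x, y, we must have A^* = A^T. Therefore
A^* =
[[-1, 3, 2],
 [0, 1, 3],
 [-2, -2, 3]].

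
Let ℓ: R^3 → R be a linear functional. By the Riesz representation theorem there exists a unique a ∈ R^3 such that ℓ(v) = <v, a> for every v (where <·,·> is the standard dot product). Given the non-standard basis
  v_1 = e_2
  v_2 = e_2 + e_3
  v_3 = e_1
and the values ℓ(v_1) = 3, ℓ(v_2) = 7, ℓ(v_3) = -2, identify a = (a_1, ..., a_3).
a = (-2, 3, 4)

Write a = (a_1, ..., a_3) in the standard basis. For each basis vector v_i, ℓ(v_i) = <v_i, a> is a linear equation in the a_j's. Collect the n equations into a matrix system V a = ℓ, where row i of V is v_i (expressed in the standard basis). Since V is invertible (lower-triangular with 1s on the diagonal, up to permutation), solve by back-substitution:
  V =
[[0, 1, 0],
 [0, 1, 1],
 [1, 0, 0]]
  V a = (3, 7, -2)
Solving gives a = (-2, 3, 4).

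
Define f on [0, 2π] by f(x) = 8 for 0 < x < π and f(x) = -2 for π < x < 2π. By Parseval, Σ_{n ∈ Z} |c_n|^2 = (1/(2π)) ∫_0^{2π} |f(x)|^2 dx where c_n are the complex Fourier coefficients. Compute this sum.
Σ |c_n|^2 = 34

Parseval equates the L^2 energy of f (normalised by 1/(2π)) with the ℓ^2 sum of its Fourier coefficients: (1/(2π)) ∫_0^{2π} |f|^2 = Σ |c_n|^2.
Compute the left side: (1/(2π)) [∫_0^π 8^2 dx + ∫_π^{2π} (-2)^2 dx] = (1/(2π)) · (64π + 4π) = (64 + 4)/2 = 34.
So Σ_{n ∈ Z} |c_n|^2 = 34.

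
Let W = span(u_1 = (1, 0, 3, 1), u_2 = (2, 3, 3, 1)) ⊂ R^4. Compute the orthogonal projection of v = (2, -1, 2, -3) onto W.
proj_W(v) = (35/109, -48/109, 153/109, 51/109)

Set up U = [u_1 | ... | u_2] ∈ R^(4×2). The projector onto W = col(U) is P = U (U^T U)^(-1) U^T.
Compute U^T U =
  [11, 12]
  [12, 23],
and U^T v = (5, 4).
Solve U^T U · c = U^T v for the coefficients: c = (67/109, -16/109). The projection is proj_W(v) = U c.
Check: (v - proj_W(v)) · u_1 = 0  (should be 0).
Check: (v - proj_W(v)) · u_2 = 0  (should be 0).
Result: proj_W(v) = (35/109, -48/109, 153/109, 51/109).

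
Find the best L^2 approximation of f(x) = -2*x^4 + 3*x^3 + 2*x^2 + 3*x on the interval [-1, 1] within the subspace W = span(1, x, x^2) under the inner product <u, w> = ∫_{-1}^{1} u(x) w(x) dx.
g(x) = 2*x^2/7 + 24*x/5 + 6/35

The best approximation g ∈ W is the orthogonal projection of f onto W. Writing g = a_0 + a_1 x + a_2 x^2, the coefficients solve the normal equations G · a = b where
  G_{ij} = <φ_i, φ_j> and b_i = <f, φ_i>, with φ_0 = 1, φ_1 = x, φ_2 = x^2.
G =
  [2, 0, 2/3]
  [0, 2/3, 0]
  [2/3, 0, 2/5],
b = (8/15, 16/5, 8/35).
Solving gives a_0 = 6/35, a_1 = 24/5, a_2 = 2/7, so
  g(x) = 2*x^2/7 + 24*x/5 + 6/35.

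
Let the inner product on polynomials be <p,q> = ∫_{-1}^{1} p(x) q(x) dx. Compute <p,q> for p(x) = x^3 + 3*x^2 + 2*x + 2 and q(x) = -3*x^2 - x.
<p,q> = -28/3

Expand the product: p(x)·q(x) = -3*x^5 - 10*x^4 - 9*x^3 - 8*x^2 - 2*x.
∫_{-1}^{1} of each monomial x^k gives [2/(k+1) if k even, 0 if k odd]. Integrating term-by-term (or equivalently evaluating the antiderivative F(x) = -x^6/2 - 2*x^5 - 9*x^4/4 - 8*x^3/3 - x^2 at the endpoints):
  F(1) − F(−1) = -101/12 − (11/12) = -28/3.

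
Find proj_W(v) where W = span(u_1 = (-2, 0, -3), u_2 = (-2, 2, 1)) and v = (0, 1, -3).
proj_W(v) = (-30/29, -11/29, -67/29)

Set up U = [u_1 | ... | u_2] ∈ R^(3×2). The projector onto W = col(U) is P = U (U^T U)^(-1) U^T.
Compute U^T U =
  [13, 1]
  [1, 9],
and U^T v = (9, -1).
Solve U^T U · c = U^T v for the coefficients: c = (41/58, -11/58). The projection is proj_W(v) = U c.
Check: (v - proj_W(v)) · u_1 = 0  (should be 0).
Check: (v - proj_W(v)) · u_2 = 0  (should be 0).
Result: proj_W(v) = (-30/29, -11/29, -67/29).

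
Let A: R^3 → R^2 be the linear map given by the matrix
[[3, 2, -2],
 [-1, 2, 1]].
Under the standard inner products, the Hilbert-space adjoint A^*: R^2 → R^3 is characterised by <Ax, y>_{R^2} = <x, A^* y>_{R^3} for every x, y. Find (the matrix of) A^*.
A^* = A^T =
[[3, -1],
 [2, 2],
 [-2, 1]]

For real matrices with standard dot products, the defining identity <Ax, y> = <x, A^* y> gives (Ax)^T y = x^T (A^*) y, i.e. x^T A^T y = x^T (A^*) y. Since this holds for all x, y, we must have A^* = A^T. Therefore
A^* =
[[3, -1],
 [2, 2],
 [-2, 1]].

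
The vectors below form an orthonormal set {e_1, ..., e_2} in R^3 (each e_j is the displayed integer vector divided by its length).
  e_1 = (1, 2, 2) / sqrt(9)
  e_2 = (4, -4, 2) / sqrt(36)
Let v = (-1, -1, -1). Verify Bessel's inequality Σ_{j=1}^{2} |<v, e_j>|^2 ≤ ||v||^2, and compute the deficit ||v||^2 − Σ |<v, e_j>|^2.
Σ |<v, e_j>|^2 = 26/9; ||v||^2 = 3; deficit = 1/9

Write each e_j = u_j / sqrt(<u_j, u_j>) where u_j is the displayed integer vector. Then <v, e_j> = <v, u_j> / sqrt(<u_j, u_j>), so |<v, e_j>|^2 = <v, u_j>^2 / <u_j, u_j>.
Coefficients: <v, e_1> = -5/sqrt(9), <v, e_2> = -2/sqrt(36).
Square and sum: Σ |<v, e_j>|^2 = 26/9.
Compute ||v||^2 = v·v = 3.
Deficit = 3 − 26/9 = 1/9 ≥ 0, confirming Bessel's inequality. (The deficit equals ||v − Σ <v,e_j> e_j||^2, the squared distance from v to span{e_j}.)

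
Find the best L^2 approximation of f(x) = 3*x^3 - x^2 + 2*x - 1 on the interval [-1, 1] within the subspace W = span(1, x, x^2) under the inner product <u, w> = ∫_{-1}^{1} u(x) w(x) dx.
g(x) = -x^2 + 19*x/5 - 1

The best approximation g ∈ W is the orthogonal projection of f onto W. Writing g = a_0 + a_1 x + a_2 x^2, the coefficients solve the normal equations G · a = b where
  G_{ij} = <φ_i, φ_j> and b_i = <f, φ_i>, with φ_0 = 1, φ_1 = x, φ_2 = x^2.
G =
  [2, 0, 2/3]
  [0, 2/3, 0]
  [2/3, 0, 2/5],
b = (-8/3, 38/15, -16/15).
Solving gives a_0 = -1, a_1 = 19/5, a_2 = -1, so
  g(x) = -x^2 + 19*x/5 - 1.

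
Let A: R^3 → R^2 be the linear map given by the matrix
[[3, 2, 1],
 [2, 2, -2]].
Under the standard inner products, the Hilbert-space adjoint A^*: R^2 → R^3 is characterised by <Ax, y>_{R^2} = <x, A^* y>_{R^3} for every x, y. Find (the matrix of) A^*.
A^* = A^T =
[[3, 2],
 [2, 2],
 [1, -2]]

For real matrices with standard dot products, the defining identity <Ax, y> = <x, A^* y> gives (Ax)^T y = x^T (A^*) y, i.e. x^T A^T y = x^T (A^*) y. Since this holds for all x, y, we must have A^* = A^T. Therefore
A^* =
[[3, 2],
 [2, 2],
 [1, -2]].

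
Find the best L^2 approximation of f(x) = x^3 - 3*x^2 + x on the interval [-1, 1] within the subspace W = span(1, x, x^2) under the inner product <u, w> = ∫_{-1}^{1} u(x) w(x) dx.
g(x) = -3*x^2 + 8*x/5

The best approximation g ∈ W is the orthogonal projection of f onto W. Writing g = a_0 + a_1 x + a_2 x^2, the coefficients solve the normal equations G · a = b where
  G_{ij} = <φ_i, φ_j> and b_i = <f, φ_i>, with φ_0 = 1, φ_1 = x, φ_2 = x^2.
G =
  [2, 0, 2/3]
  [0, 2/3, 0]
  [2/3, 0, 2/5],
b = (-2, 16/15, -6/5).
Solving gives a_0 = 0, a_1 = 8/5, a_2 = -3, so
  g(x) = -3*x^2 + 8*x/5.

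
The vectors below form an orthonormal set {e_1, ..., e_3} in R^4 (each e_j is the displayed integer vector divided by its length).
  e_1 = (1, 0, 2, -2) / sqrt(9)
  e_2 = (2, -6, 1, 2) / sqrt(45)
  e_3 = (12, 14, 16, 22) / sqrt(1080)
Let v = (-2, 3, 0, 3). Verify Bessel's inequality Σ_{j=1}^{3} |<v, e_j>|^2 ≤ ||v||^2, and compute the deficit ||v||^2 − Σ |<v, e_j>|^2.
Σ |<v, e_j>|^2 = 58/3; ||v||^2 = 22; deficit = 8/3

Write each e_j = u_j / sqrt(<u_j, u_j>) where u_j is the displayed integer vector. Then <v, e_j> = <v, u_j> / sqrt(<u_j, u_j>), so |<v, e_j>|^2 = <v, u_j>^2 / <u_j, u_j>.
Coefficients: <v, e_1> = -8/sqrt(9), <v, e_2> = -16/sqrt(45), <v, e_3> = 84/sqrt(1080).
Square and sum: Σ |<v, e_j>|^2 = 58/3.
Compute ||v||^2 = v·v = 22.
Deficit = 22 − 58/3 = 8/3 ≥ 0, confirming Bessel's inequality. (The deficit equals ||v − Σ <v,e_j> e_j||^2, the squared distance from v to span{e_j}.)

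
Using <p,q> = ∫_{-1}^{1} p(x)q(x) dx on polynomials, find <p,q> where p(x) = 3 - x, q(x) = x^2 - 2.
<p,q> = -10

Expand the product: p(x)·q(x) = -x^3 + 3*x^2 + 2*x - 6.
∫_{-1}^{1} of each monomial x^k gives [2/(k+1) if k even, 0 if k odd]. Integrating term-by-term (or equivalently evaluating the antiderivative F(x) = -x^4/4 + x^3 + x^2 - 6*x at the endpoints):
  F(1) − F(−1) = -17/4 − (23/4) = -10.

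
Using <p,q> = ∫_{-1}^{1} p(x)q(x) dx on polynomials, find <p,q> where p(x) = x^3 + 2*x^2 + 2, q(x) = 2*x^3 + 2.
<p,q> = 236/21

Expand the product: p(x)·q(x) = 2*x^6 + 4*x^5 + 6*x^3 + 4*x^2 + 4.
∫_{-1}^{1} of each monomial x^k gives [2/(k+1) if k even, 0 if k odd]. Integrating term-by-term (or equivalently evaluating the antiderivative F(x) = 2*x^7/7 + 2*x^6/3 + 3*x^4/2 + 4*x^3/3 + 4*x at the endpoints):
  F(1) − F(−1) = 109/14 − (-145/42) = 236/21.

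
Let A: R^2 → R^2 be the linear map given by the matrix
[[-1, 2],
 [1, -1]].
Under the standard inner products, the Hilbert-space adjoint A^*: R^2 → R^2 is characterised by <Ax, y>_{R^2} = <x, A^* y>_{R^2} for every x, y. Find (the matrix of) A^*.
A^* = A^T =
[[-1, 1],
 [2, -1]]

For real matrices with standard dot products, the defining identity <Ax, y> = <x, A^* y> gives (Ax)^T y = x^T (A^*) y, i.e. x^T A^T y = x^T (A^*) y. Since this holds for all x, y, we must have A^* = A^T. Therefore
A^* =
[[-1, 1],
 [2, -1]].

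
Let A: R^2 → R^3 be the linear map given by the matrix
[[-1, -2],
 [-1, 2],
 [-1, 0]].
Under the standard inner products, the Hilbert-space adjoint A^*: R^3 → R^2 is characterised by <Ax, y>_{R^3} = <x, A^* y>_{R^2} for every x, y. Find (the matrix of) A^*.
A^* = A^T =
[[-1, -1, -1],
 [-2, 2, 0]]

For real matrices with standard dot products, the defining identity <Ax, y> = <x, A^* y> gives (Ax)^T y = x^T (A^*) y, i.e. x^T A^T y = x^T (A^*) y. Since this holds for all x, y, we must have A^* = A^T. Therefore
A^* =
[[-1, -1, -1],
 [-2, 2, 0]].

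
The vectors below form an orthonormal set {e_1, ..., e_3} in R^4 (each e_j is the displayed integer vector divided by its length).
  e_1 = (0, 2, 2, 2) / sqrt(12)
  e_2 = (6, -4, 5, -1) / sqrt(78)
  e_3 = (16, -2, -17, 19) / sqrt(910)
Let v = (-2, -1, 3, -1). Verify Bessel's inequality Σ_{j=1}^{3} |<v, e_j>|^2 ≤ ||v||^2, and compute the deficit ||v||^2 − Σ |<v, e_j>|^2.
Σ |<v, e_j>|^2 = 85/7; ||v||^2 = 15; deficit = 20/7

Write each e_j = u_j / sqrt(<u_j, u_j>) where u_j is the displayed integer vector. Then <v, e_j> = <v, u_j> / sqrt(<u_j, u_j>), so |<v, e_j>|^2 = <v, u_j>^2 / <u_j, u_j>.
Coefficients: <v, e_1> = 2/sqrt(12), <v, e_2> = 8/sqrt(78), <v, e_3> = -100/sqrt(910).
Square and sum: Σ |<v, e_j>|^2 = 85/7.
Compute ||v||^2 = v·v = 15.
Deficit = 15 − 85/7 = 20/7 ≥ 0, confirming Bessel's inequality. (The deficit equals ||v − Σ <v,e_j> e_j||^2, the squared distance from v to span{e_j}.)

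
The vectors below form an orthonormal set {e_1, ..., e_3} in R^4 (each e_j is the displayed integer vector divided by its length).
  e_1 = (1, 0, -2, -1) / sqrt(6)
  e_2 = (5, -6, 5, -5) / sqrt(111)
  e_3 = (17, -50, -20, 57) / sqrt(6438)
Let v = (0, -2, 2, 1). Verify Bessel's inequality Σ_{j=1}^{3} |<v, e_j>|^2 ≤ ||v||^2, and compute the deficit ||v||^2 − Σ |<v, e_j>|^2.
Σ |<v, e_j>|^2 = 258/29; ||v||^2 = 9; deficit = 3/29

Write each e_j = u_j / sqrt(<u_j, u_j>) where u_j is the displayed integer vector. Then <v, e_j> = <v, u_j> / sqrt(<u_j, u_j>), so |<v, e_j>|^2 = <v, u_j>^2 / <u_j, u_j>.
Coefficients: <v, e_1> = -5/sqrt(6), <v, e_2> = 17/sqrt(111), <v, e_3> = 117/sqrt(6438).
Square and sum: Σ |<v, e_j>|^2 = 258/29.
Compute ||v||^2 = v·v = 9.
Deficit = 9 − 258/29 = 3/29 ≥ 0, confirming Bessel's inequality. (The deficit equals ||v − Σ <v,e_j> e_j||^2, the squared distance from v to span{e_j}.)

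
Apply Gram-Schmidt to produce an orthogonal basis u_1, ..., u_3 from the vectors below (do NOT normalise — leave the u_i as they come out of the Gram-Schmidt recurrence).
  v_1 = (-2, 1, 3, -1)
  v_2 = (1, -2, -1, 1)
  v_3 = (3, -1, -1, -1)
Orthogonal basis:
  u_1 = (-2, 1, 3, -1)
  u_2 = (-1/15, -22/15, 3/5, 7/15)
  u_3 = (74/41, -12/41, 31/41, -67/41)

Apply the Gram-Schmidt recurrence
  u_1 = v_1
  u_i = v_i − Σ_{j<i} ((v_i · u_j) / (u_j · u_j)) · u_j.

Step by step this gives:
  u_1 = (-2, 1, 3, -1)
  u_2 = (-1/15, -22/15, 3/5, 7/15)
  u_3 = (74/41, -12/41, 31/41, -67/41)

Orthogonality check:
  u_2 · u_1 = 0 (should be 0)
  u_3 · u_1 = 0 (should be 0)
  u_3 · u_2 = 0 (should be 0)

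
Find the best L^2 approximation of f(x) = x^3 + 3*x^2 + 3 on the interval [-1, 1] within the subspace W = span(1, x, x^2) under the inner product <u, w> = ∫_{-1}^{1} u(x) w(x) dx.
g(x) = 3*x^2 + 3*x/5 + 3

The best approximation g ∈ W is the orthogonal projection of f onto W. Writing g = a_0 + a_1 x + a_2 x^2, the coefficients solve the normal equations G · a = b where
  G_{ij} = <φ_i, φ_j> and b_i = <f, φ_i>, with φ_0 = 1, φ_1 = x, φ_2 = x^2.
G =
  [2, 0, 2/3]
  [0, 2/3, 0]
  [2/3, 0, 2/5],
b = (8, 2/5, 16/5).
Solving gives a_0 = 3, a_1 = 3/5, a_2 = 3, so
  g(x) = 3*x^2 + 3*x/5 + 3.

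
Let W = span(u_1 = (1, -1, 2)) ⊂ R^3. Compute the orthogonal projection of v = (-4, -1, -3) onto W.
proj_W(v) = (-3/2, 3/2, -3)

Set up U = [u_1 | ... | u_1] ∈ R^(3×1). The projector onto W = col(U) is P = U (U^T U)^(-1) U^T.
Compute U^T U =
  [6],
and U^T v = (-9).
Solve U^T U · c = U^T v for the coefficients: c = (-3/2). The projection is proj_W(v) = U c.
Check: (v - proj_W(v)) · u_1 = 0  (should be 0).
Result: proj_W(v) = (-3/2, 3/2, -3).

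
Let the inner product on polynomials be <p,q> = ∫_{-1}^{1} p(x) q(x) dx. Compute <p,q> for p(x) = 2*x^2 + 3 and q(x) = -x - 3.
<p,q> = -22

Expand the product: p(x)·q(x) = -2*x^3 - 6*x^2 - 3*x - 9.
∫_{-1}^{1} of each monomial x^k gives [2/(k+1) if k even, 0 if k odd]. Integrating term-by-term (or equivalently evaluating the antiderivative F(x) = -x^4/2 - 2*x^3 - 3*x^2/2 - 9*x at the endpoints):
  F(1) − F(−1) = -13 − (9) = -22.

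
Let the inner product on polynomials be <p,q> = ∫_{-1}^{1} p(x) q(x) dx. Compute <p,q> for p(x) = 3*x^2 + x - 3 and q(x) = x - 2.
<p,q> = 26/3

Expand the product: p(x)·q(x) = 3*x^3 - 5*x^2 - 5*x + 6.
∫_{-1}^{1} of each monomial x^k gives [2/(k+1) if k even, 0 if k odd]. Integrating term-by-term (or equivalently evaluating the antiderivative F(x) = 3*x^4/4 - 5*x^3/3 - 5*x^2/2 + 6*x at the endpoints):
  F(1) − F(−1) = 31/12 − (-73/12) = 26/3.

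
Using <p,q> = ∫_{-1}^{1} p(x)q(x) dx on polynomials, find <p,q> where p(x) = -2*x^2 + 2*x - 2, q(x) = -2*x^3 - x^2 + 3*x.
<p,q> = 68/15

Expand the product: p(x)·q(x) = 4*x^5 - 2*x^4 - 4*x^3 + 8*x^2 - 6*x.
∫_{-1}^{1} of each monomial x^k gives [2/(k+1) if k even, 0 if k odd]. Integrating term-by-term (or equivalently evaluating the antiderivative F(x) = 2*x^6/3 - 2*x^5/5 - x^4 + 8*x^3/3 - 3*x^2 at the endpoints):
  F(1) − F(−1) = -16/15 − (-28/5) = 68/15.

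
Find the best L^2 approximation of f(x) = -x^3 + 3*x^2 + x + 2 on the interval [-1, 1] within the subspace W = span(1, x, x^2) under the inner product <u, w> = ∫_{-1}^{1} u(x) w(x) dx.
g(x) = 3*x^2 + 2*x/5 + 2

The best approximation g ∈ W is the orthogonal projection of f onto W. Writing g = a_0 + a_1 x + a_2 x^2, the coefficients solve the normal equations G · a = b where
  G_{ij} = <φ_i, φ_j> and b_i = <f, φ_i>, with φ_0 = 1, φ_1 = x, φ_2 = x^2.
G =
  [2, 0, 2/3]
  [0, 2/3, 0]
  [2/3, 0, 2/5],
b = (6, 4/15, 38/15).
Solving gives a_0 = 2, a_1 = 2/5, a_2 = 3, so
  g(x) = 3*x^2 + 2*x/5 + 2.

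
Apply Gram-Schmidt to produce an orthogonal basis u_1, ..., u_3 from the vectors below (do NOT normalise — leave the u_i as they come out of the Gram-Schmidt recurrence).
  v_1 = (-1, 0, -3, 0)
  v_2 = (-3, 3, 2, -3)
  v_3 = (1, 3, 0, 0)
Orthogonal basis:
  u_1 = (-1, 0, -3, 0)
  u_2 = (-33/10, 3, 11/10, -3)
  u_3 = (459/301, 732/301, -153/301, 171/301)

Apply the Gram-Schmidt recurrence
  u_1 = v_1
  u_i = v_i − Σ_{j<i} ((v_i · u_j) / (u_j · u_j)) · u_j.

Step by step this gives:
  u_1 = (-1, 0, -3, 0)
  u_2 = (-33/10, 3, 11/10, -3)
  u_3 = (459/301, 732/301, -153/301, 171/301)

Orthogonality check:
  u_2 · u_1 = 0 (should be 0)
  u_3 · u_1 = 0 (should be 0)
  u_3 · u_2 = 0 (should be 0)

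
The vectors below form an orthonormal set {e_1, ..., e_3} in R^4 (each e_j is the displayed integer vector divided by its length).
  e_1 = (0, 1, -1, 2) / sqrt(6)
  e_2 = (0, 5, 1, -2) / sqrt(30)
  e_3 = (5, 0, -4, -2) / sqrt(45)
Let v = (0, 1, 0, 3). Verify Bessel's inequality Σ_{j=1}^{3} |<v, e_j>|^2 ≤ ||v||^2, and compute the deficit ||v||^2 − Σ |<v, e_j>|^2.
Σ |<v, e_j>|^2 = 9; ||v||^2 = 10; deficit = 1

Write each e_j = u_j / sqrt(<u_j, u_j>) where u_j is the displayed integer vector. Then <v, e_j> = <v, u_j> / sqrt(<u_j, u_j>), so |<v, e_j>|^2 = <v, u_j>^2 / <u_j, u_j>.
Coefficients: <v, e_1> = 7/sqrt(6), <v, e_2> = -1/sqrt(30), <v, e_3> = -6/sqrt(45).
Square and sum: Σ |<v, e_j>|^2 = 9.
Compute ||v||^2 = v·v = 10.
Deficit = 10 − 9 = 1 ≥ 0, confirming Bessel's inequality. (The deficit equals ||v − Σ <v,e_j> e_j||^2, the squared distance from v to span{e_j}.)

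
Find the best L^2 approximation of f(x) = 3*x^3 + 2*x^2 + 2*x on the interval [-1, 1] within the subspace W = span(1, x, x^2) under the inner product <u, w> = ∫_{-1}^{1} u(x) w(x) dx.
g(x) = 2*x^2 + 19*x/5

The best approximation g ∈ W is the orthogonal projection of f onto W. Writing g = a_0 + a_1 x + a_2 x^2, the coefficients solve the normal equations G · a = b where
  G_{ij} = <φ_i, φ_j> and b_i = <f, φ_i>, with φ_0 = 1, φ_1 = x, φ_2 = x^2.
G =
  [2, 0, 2/3]
  [0, 2/3, 0]
  [2/3, 0, 2/5],
b = (4/3, 38/15, 4/5).
Solving gives a_0 = 0, a_1 = 19/5, a_2 = 2, so
  g(x) = 2*x^2 + 19*x/5.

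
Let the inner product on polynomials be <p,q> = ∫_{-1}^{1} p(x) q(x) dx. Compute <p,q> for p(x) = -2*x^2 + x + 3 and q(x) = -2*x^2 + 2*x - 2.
<p,q> = -52/5

Expand the product: p(x)·q(x) = 4*x^4 - 6*x^3 + 4*x - 6.
∫_{-1}^{1} of each monomial x^k gives [2/(k+1) if k even, 0 if k odd]. Integrating term-by-term (or equivalently evaluating the antiderivative F(x) = 4*x^5/5 - 3*x^4/2 + 2*x^2 - 6*x at the endpoints):
  F(1) − F(−1) = -47/10 − (57/10) = -52/5.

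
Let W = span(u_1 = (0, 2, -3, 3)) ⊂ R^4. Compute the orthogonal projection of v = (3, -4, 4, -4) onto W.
proj_W(v) = (0, -32/11, 48/11, -48/11)

Set up U = [u_1 | ... | u_1] ∈ R^(4×1). The projector onto W = col(U) is P = U (U^T U)^(-1) U^T.
Compute U^T U =
  [22],
and U^T v = (-32).
Solve U^T U · c = U^T v for the coefficients: c = (-16/11). The projection is proj_W(v) = U c.
Check: (v - proj_W(v)) · u_1 = 0  (should be 0).
Result: proj_W(v) = (0, -32/11, 48/11, -48/11).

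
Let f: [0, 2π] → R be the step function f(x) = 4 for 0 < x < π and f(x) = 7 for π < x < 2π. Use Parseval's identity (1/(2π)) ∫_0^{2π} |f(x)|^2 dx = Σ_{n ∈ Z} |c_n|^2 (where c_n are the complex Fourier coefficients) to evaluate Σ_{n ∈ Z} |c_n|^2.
Σ |c_n|^2 = 65/2

Parseval equates the L^2 energy of f (normalised by 1/(2π)) with the ℓ^2 sum of its Fourier coefficients: (1/(2π)) ∫_0^{2π} |f|^2 = Σ |c_n|^2.
Compute the left side: (1/(2π)) [∫_0^π 4^2 dx + ∫_π^{2π} 7^2 dx] = (1/(2π)) · (16π + 49π) = (16 + 49)/2 = 65/2.
So Σ_{n ∈ Z} |c_n|^2 = 65/2.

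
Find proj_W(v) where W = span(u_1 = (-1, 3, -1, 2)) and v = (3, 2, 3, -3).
proj_W(v) = (2/5, -6/5, 2/5, -4/5)

Set up U = [u_1 | ... | u_1] ∈ R^(4×1). The projector onto W = col(U) is P = U (U^T U)^(-1) U^T.
Compute U^T U =
  [15],
and U^T v = (-6).
Solve U^T U · c = U^T v for the coefficients: c = (-2/5). The projection is proj_W(v) = U c.
Check: (v - proj_W(v)) · u_1 = 0  (should be 0).
Result: proj_W(v) = (2/5, -6/5, 2/5, -4/5).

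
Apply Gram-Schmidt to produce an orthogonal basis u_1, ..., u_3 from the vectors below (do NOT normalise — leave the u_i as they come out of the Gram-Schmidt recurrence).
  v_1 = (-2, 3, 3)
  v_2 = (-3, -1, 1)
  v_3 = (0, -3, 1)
Orthogonal basis:
  u_1 = (-2, 3, 3)
  u_2 = (-27/11, -20/11, 2/11)
  u_3 = (96/103, -112/103, 176/103)

Apply the Gram-Schmidt recurrence
  u_1 = v_1
  u_i = v_i − Σ_{j<i} ((v_i · u_j) / (u_j · u_j)) · u_j.

Step by step this gives:
  u_1 = (-2, 3, 3)
  u_2 = (-27/11, -20/11, 2/11)
  u_3 = (96/103, -112/103, 176/103)

Orthogonality check:
  u_2 · u_1 = 0 (should be 0)
  u_3 · u_1 = 0 (should be 0)
  u_3 · u_2 = 0 (should be 0)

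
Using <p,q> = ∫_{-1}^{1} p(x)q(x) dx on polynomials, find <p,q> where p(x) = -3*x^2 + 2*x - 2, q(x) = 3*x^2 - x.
<p,q> = -134/15

Expand the product: p(x)·q(x) = -9*x^4 + 9*x^3 - 8*x^2 + 2*x.
∫_{-1}^{1} of each monomial x^k gives [2/(k+1) if k even, 0 if k odd]. Integrating term-by-term (or equivalently evaluating the antiderivative F(x) = -9*x^5/5 + 9*x^4/4 - 8*x^3/3 + x^2 at the endpoints):
  F(1) − F(−1) = -73/60 − (463/60) = -134/15.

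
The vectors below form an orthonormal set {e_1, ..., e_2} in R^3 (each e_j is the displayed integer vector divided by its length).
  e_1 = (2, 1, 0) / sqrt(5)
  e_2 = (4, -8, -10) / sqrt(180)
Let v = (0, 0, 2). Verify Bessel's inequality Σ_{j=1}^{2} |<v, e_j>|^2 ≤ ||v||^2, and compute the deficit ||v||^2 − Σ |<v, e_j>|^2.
Σ |<v, e_j>|^2 = 20/9; ||v||^2 = 4; deficit = 16/9

Write each e_j = u_j / sqrt(<u_j, u_j>) where u_j is the displayed integer vector. Then <v, e_j> = <v, u_j> / sqrt(<u_j, u_j>), so |<v, e_j>|^2 = <v, u_j>^2 / <u_j, u_j>.
Coefficients: <v, e_1> = 0/sqrt(5), <v, e_2> = -20/sqrt(180).
Square and sum: Σ |<v, e_j>|^2 = 20/9.
Compute ||v||^2 = v·v = 4.
Deficit = 4 − 20/9 = 16/9 ≥ 0, confirming Bessel's inequality. (The deficit equals ||v − Σ <v,e_j> e_j||^2, the squared distance from v to span{e_j}.)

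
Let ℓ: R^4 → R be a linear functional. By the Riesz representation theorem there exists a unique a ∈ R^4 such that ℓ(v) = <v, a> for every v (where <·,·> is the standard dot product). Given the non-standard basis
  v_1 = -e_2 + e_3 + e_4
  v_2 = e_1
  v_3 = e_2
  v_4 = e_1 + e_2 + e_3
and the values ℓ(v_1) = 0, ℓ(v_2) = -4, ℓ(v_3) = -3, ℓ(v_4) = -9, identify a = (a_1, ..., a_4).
a = (-4, -3, -2, -1)

Write a = (a_1, ..., a_4) in the standard basis. For each basis vector v_i, ℓ(v_i) = <v_i, a> is a linear equation in the a_j's. Collect the n equations into a matrix system V a = ℓ, where row i of V is v_i (expressed in the standard basis). Since V is invertible (lower-triangular with 1s on the diagonal, up to permutation), solve by back-substitution:
  V =
[[0, -1, 1, 1],
 [1, 0, 0, 0],
 [0, 1, 0, 0],
 [1, 1, 1, 0]]
  V a = (0, -4, -3, -9)
Solving gives a = (-4, -3, -2, -1).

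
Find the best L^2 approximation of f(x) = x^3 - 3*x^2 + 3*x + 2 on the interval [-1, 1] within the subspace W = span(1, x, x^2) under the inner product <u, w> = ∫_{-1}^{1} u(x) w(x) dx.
g(x) = -3*x^2 + 18*x/5 + 2

The best approximation g ∈ W is the orthogonal projection of f onto W. Writing g = a_0 + a_1 x + a_2 x^2, the coefficients solve the normal equations G · a = b where
  G_{ij} = <φ_i, φ_j> and b_i = <f, φ_i>, with φ_0 = 1, φ_1 = x, φ_2 = x^2.
G =
  [2, 0, 2/3]
  [0, 2/3, 0]
  [2/3, 0, 2/5],
b = (2, 12/5, 2/15).
Solving gives a_0 = 2, a_1 = 18/5, a_2 = -3, so
  g(x) = -3*x^2 + 18*x/5 + 2.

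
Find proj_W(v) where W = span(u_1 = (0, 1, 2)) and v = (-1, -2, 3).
proj_W(v) = (0, 4/5, 8/5)

Set up U = [u_1 | ... | u_1] ∈ R^(3×1). The projector onto W = col(U) is P = U (U^T U)^(-1) U^T.
Compute U^T U =
  [5],
and U^T v = (4).
Solve U^T U · c = U^T v for the coefficients: c = (4/5). The projection is proj_W(v) = U c.
Check: (v - proj_W(v)) · u_1 = 0  (should be 0).
Result: proj_W(v) = (0, 4/5, 8/5).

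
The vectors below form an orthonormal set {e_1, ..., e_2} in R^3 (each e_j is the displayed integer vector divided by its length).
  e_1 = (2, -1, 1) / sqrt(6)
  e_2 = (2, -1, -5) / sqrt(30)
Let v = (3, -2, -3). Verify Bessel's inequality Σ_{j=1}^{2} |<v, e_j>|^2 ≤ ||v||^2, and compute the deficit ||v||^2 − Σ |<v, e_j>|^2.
Σ |<v, e_j>|^2 = 109/5; ||v||^2 = 22; deficit = 1/5

Write each e_j = u_j / sqrt(<u_j, u_j>) where u_j is the displayed integer vector. Then <v, e_j> = <v, u_j> / sqrt(<u_j, u_j>), so |<v, e_j>|^2 = <v, u_j>^2 / <u_j, u_j>.
Coefficients: <v, e_1> = 5/sqrt(6), <v, e_2> = 23/sqrt(30).
Square and sum: Σ |<v, e_j>|^2 = 109/5.
Compute ||v||^2 = v·v = 22.
Deficit = 22 − 109/5 = 1/5 ≥ 0, confirming Bessel's inequality. (The deficit equals ||v − Σ <v,e_j> e_j||^2, the squared distance from v to span{e_j}.)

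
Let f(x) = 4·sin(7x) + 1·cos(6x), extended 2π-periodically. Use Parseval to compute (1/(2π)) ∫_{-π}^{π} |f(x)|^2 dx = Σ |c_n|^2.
Σ |c_n|^2 = 17/2

Expand |f|^2 and use orthogonality of {sin(nx), cos(mx)} on [-π, π]:
  ∫_{-π}^{π} sin(nx)^2 dx = π, ∫ cos(mx)^2 dx = π, and cross terms integrate to 0.
So ∫_{-π}^{π} f(x)^2 dx = 4^2 · π + 1^2 · π = (16 + 1)π.
Divide by 2π: (16 + 1)/2 = 17/2.
By Parseval, this equals Σ |c_n|^2.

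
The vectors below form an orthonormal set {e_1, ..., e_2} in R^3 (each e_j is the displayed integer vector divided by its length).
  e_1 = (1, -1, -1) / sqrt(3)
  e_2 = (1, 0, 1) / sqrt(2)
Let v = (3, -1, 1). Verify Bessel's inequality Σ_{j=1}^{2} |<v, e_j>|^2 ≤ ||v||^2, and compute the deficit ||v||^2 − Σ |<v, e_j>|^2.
Σ |<v, e_j>|^2 = 11; ||v||^2 = 11; deficit = 0

Write each e_j = u_j / sqrt(<u_j, u_j>) where u_j is the displayed integer vector. Then <v, e_j> = <v, u_j> / sqrt(<u_j, u_j>), so |<v, e_j>|^2 = <v, u_j>^2 / <u_j, u_j>.
Coefficients: <v, e_1> = 3/sqrt(3), <v, e_2> = 4/sqrt(2).
Square and sum: Σ |<v, e_j>|^2 = 11.
Compute ||v||^2 = v·v = 11.
Deficit = 11 − 11 = 0 ≥ 0, confirming Bessel's inequality. (The deficit equals ||v − Σ <v,e_j> e_j||^2, the squared distance from v to span{e_j}.)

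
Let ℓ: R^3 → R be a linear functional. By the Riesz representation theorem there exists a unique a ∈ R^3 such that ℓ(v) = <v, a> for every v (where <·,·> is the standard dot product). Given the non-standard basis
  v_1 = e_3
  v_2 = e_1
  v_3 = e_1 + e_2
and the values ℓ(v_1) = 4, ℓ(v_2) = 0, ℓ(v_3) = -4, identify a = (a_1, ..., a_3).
a = (0, -4, 4)

Write a = (a_1, ..., a_3) in the standard basis. For each basis vector v_i, ℓ(v_i) = <v_i, a> is a linear equation in the a_j's. Collect the n equations into a matrix system V a = ℓ, where row i of V is v_i (expressed in the standard basis). Since V is invertible (lower-triangular with 1s on the diagonal, up to permutation), solve by back-substitution:
  V =
[[0, 0, 1],
 [1, 0, 0],
 [1, 1, 0]]
  V a = (4, 0, -4)
Solving gives a = (0, -4, 4).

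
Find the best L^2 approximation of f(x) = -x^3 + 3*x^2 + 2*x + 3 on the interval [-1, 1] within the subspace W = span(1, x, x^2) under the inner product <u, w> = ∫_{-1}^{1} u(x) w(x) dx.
g(x) = 3*x^2 + 7*x/5 + 3

The best approximation g ∈ W is the orthogonal projection of f onto W. Writing g = a_0 + a_1 x + a_2 x^2, the coefficients solve the normal equations G · a = b where
  G_{ij} = <φ_i, φ_j> and b_i = <f, φ_i>, with φ_0 = 1, φ_1 = x, φ_2 = x^2.
G =
  [2, 0, 2/3]
  [0, 2/3, 0]
  [2/3, 0, 2/5],
b = (8, 14/15, 16/5).
Solving gives a_0 = 3, a_1 = 7/5, a_2 = 3, so
  g(x) = 3*x^2 + 7*x/5 + 3.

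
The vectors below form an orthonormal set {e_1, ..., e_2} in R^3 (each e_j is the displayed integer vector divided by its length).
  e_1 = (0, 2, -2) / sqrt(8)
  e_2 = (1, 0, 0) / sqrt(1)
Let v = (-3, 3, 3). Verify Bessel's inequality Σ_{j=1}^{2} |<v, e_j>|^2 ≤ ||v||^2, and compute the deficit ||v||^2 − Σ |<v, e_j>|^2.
Σ |<v, e_j>|^2 = 9; ||v||^2 = 27; deficit = 18

Write each e_j = u_j / sqrt(<u_j, u_j>) where u_j is the displayed integer vector. Then <v, e_j> = <v, u_j> / sqrt(<u_j, u_j>), so |<v, e_j>|^2 = <v, u_j>^2 / <u_j, u_j>.
Coefficients: <v, e_1> = 0/sqrt(8), <v, e_2> = -3/sqrt(1).
Square and sum: Σ |<v, e_j>|^2 = 9.
Compute ||v||^2 = v·v = 27.
Deficit = 27 − 9 = 18 ≥ 0, confirming Bessel's inequality. (The deficit equals ||v − Σ <v,e_j> e_j||^2, the squared distance from v to span{e_j}.)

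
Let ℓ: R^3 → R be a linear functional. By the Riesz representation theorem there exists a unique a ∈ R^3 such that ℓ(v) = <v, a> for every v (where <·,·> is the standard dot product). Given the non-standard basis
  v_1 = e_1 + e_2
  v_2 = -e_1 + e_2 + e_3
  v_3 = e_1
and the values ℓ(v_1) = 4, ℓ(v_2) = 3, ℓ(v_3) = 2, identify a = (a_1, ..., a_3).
a = (2, 2, 3)

Write a = (a_1, ..., a_3) in the standard basis. For each basis vector v_i, ℓ(v_i) = <v_i, a> is a linear equation in the a_j's. Collect the n equations into a matrix system V a = ℓ, where row i of V is v_i (expressed in the standard basis). Since V is invertible (lower-triangular with 1s on the diagonal, up to permutation), solve by back-substitution:
  V =
[[1, 1, 0],
 [-1, 1, 1],
 [1, 0, 0]]
  V a = (4, 3, 2)
Solving gives a = (2, 2, 3).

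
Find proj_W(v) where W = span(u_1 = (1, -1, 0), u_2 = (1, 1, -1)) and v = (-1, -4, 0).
proj_W(v) = (-1/6, -19/6, 5/3)

Set up U = [u_1 | ... | u_2] ∈ R^(3×2). The projector onto W = col(U) is P = U (U^T U)^(-1) U^T.
Compute U^T U =
  [2, 0]
  [0, 3],
and U^T v = (3, -5).
Solve U^T U · c = U^T v for the coefficients: c = (3/2, -5/3). The projection is proj_W(v) = U c.
Check: (v - proj_W(v)) · u_1 = 0  (should be 0).
Check: (v - proj_W(v)) · u_2 = 0  (should be 0).
Result: proj_W(v) = (-1/6, -19/6, 5/3).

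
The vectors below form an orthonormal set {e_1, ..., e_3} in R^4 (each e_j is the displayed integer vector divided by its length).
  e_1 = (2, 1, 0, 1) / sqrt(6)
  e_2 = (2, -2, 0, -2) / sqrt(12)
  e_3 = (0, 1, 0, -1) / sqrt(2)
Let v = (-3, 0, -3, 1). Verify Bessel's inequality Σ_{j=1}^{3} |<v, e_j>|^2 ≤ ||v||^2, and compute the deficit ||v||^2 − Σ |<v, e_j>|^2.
Σ |<v, e_j>|^2 = 10; ||v||^2 = 19; deficit = 9

Write each e_j = u_j / sqrt(<u_j, u_j>) where u_j is the displayed integer vector. Then <v, e_j> = <v, u_j> / sqrt(<u_j, u_j>), so |<v, e_j>|^2 = <v, u_j>^2 / <u_j, u_j>.
Coefficients: <v, e_1> = -5/sqrt(6), <v, e_2> = -8/sqrt(12), <v, e_3> = -1/sqrt(2).
Square and sum: Σ |<v, e_j>|^2 = 10.
Compute ||v||^2 = v·v = 19.
Deficit = 19 − 10 = 9 ≥ 0, confirming Bessel's inequality. (The deficit equals ||v − Σ <v,e_j> e_j||^2, the squared distance from v to span{e_j}.)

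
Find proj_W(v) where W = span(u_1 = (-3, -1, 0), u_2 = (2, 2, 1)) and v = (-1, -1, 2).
proj_W(v) = (-18/13, 2/13, 6/13)

Set up U = [u_1 | ... | u_2] ∈ R^(3×2). The projector onto W = col(U) is P = U (U^T U)^(-1) U^T.
Compute U^T U =
  [10, -8]
  [-8, 9],
and U^T v = (4, -2).
Solve U^T U · c = U^T v for the coefficients: c = (10/13, 6/13). The projection is proj_W(v) = U c.
Check: (v - proj_W(v)) · u_1 = 0  (should be 0).
Check: (v - proj_W(v)) · u_2 = 0  (should be 0).
Result: proj_W(v) = (-18/13, 2/13, 6/13).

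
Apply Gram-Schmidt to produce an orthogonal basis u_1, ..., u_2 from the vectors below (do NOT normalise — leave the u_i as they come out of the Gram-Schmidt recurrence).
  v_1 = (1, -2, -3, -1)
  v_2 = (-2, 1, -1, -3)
Orthogonal basis:
  u_1 = (1, -2, -3, -1)
  u_2 = (-32/15, 19/15, -3/5, -43/15)

Apply the Gram-Schmidt recurrence
  u_1 = v_1
  u_i = v_i − Σ_{j<i} ((v_i · u_j) / (u_j · u_j)) · u_j.

Step by step this gives:
  u_1 = (1, -2, -3, -1)
  u_2 = (-32/15, 19/15, -3/5, -43/15)

Orthogonality check:
  u_2 · u_1 = 0 (should be 0)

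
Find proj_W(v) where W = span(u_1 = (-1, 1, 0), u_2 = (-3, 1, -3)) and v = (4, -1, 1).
proj_W(v) = (67/22, -43/22, 18/11)

Set up U = [u_1 | ... | u_2] ∈ R^(3×2). The projector onto W = col(U) is P = U (U^T U)^(-1) U^T.
Compute U^T U =
  [2, 4]
  [4, 19],
and U^T v = (-5, -16).
Solve U^T U · c = U^T v for the coefficients: c = (-31/22, -6/11). The projection is proj_W(v) = U c.
Check: (v - proj_W(v)) · u_1 = 0  (should be 0).
Check: (v - proj_W(v)) · u_2 = 0  (should be 0).
Result: proj_W(v) = (67/22, -43/22, 18/11).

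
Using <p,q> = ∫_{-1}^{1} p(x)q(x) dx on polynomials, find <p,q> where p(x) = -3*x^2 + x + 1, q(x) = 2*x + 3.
<p,q> = 4/3

Expand the product: p(x)·q(x) = -6*x^3 - 7*x^2 + 5*x + 3.
∫_{-1}^{1} of each monomial x^k gives [2/(k+1) if k even, 0 if k odd]. Integrating term-by-term (or equivalently evaluating the antiderivative F(x) = -3*x^4/2 - 7*x^3/3 + 5*x^2/2 + 3*x at the endpoints):
  F(1) − F(−1) = 5/3 − (1/3) = 4/3.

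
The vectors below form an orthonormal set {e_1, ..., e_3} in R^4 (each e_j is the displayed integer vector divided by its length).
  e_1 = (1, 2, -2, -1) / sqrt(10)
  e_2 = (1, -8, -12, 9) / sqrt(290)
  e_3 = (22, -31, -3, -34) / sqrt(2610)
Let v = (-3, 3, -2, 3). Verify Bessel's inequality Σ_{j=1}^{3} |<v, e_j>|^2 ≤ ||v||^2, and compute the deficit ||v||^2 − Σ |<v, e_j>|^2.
Σ |<v, e_j>|^2 = 57/2; ||v||^2 = 31; deficit = 5/2

Write each e_j = u_j / sqrt(<u_j, u_j>) where u_j is the displayed integer vector. Then <v, e_j> = <v, u_j> / sqrt(<u_j, u_j>), so |<v, e_j>|^2 = <v, u_j>^2 / <u_j, u_j>.
Coefficients: <v, e_1> = 4/sqrt(10), <v, e_2> = 24/sqrt(290), <v, e_3> = -255/sqrt(2610).
Square and sum: Σ |<v, e_j>|^2 = 57/2.
Compute ||v||^2 = v·v = 31.
Deficit = 31 − 57/2 = 5/2 ≥ 0, confirming Bessel's inequality. (The deficit equals ||v − Σ <v,e_j> e_j||^2, the squared distance from v to span{e_j}.)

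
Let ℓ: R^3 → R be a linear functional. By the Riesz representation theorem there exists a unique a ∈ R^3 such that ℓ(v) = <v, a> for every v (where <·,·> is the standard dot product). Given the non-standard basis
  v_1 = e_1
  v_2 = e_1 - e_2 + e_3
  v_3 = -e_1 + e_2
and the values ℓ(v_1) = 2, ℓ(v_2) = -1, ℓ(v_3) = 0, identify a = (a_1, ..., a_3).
a = (2, 2, -1)

Write a = (a_1, ..., a_3) in the standard basis. For each basis vector v_i, ℓ(v_i) = <v_i, a> is a linear equation in the a_j's. Collect the n equations into a matrix system V a = ℓ, where row i of V is v_i (expressed in the standard basis). Since V is invertible (lower-triangular with 1s on the diagonal, up to permutation), solve by back-substitution:
  V =
[[1, 0, 0],
 [1, -1, 1],
 [-1, 1, 0]]
  V a = (2, -1, 0)
Solving gives a = (2, 2, -1).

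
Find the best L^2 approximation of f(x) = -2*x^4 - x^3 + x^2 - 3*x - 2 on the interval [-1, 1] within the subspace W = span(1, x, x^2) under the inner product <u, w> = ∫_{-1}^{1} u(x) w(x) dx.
g(x) = -5*x^2/7 - 18*x/5 - 64/35

The best approximation g ∈ W is the orthogonal projection of f onto W. Writing g = a_0 + a_1 x + a_2 x^2, the coefficients solve the normal equations G · a = b where
  G_{ij} = <φ_i, φ_j> and b_i = <f, φ_i>, with φ_0 = 1, φ_1 = x, φ_2 = x^2.
G =
  [2, 0, 2/3]
  [0, 2/3, 0]
  [2/3, 0, 2/5],
b = (-62/15, -12/5, -158/105).
Solving gives a_0 = -64/35, a_1 = -18/5, a_2 = -5/7, so
  g(x) = -5*x^2/7 - 18*x/5 - 64/35.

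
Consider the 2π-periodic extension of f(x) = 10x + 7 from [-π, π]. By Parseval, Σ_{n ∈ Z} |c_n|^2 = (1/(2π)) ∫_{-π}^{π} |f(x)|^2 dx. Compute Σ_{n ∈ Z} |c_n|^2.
Σ |c_n|^2 = 100π^2/3 + 49

Expand and integrate term by term over [-π, π]:
  ∫ (10x)^2 dx = 100·(2π^3/3); ∫ 2·10·(7)·x dx = 0 (odd integrand); ∫ 7^2 dx = 49·2π.
So (1/(2π)) ∫_{-π}^{π} (10x + 7)^2 dx = 100π^2/3 + 49 = 100π^2/3 + 49.
Parseval ⇒ Σ |c_n|^2 = 100π^2/3 + 49.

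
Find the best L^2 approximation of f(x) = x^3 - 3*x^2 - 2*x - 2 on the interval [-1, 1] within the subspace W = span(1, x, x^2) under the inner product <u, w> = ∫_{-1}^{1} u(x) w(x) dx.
g(x) = -3*x^2 - 7*x/5 - 2

The best approximation g ∈ W is the orthogonal projection of f onto W. Writing g = a_0 + a_1 x + a_2 x^2, the coefficients solve the normal equations G · a = b where
  G_{ij} = <φ_i, φ_j> and b_i = <f, φ_i>, with φ_0 = 1, φ_1 = x, φ_2 = x^2.
G =
  [2, 0, 2/3]
  [0, 2/3, 0]
  [2/3, 0, 2/5],
b = (-6, -14/15, -38/15).
Solving gives a_0 = -2, a_1 = -7/5, a_2 = -3, so
  g(x) = -3*x^2 - 7*x/5 - 2.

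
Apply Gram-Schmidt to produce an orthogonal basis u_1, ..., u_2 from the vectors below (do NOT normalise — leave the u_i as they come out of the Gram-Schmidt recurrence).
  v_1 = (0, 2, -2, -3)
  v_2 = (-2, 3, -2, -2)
Orthogonal basis:
  u_1 = (0, 2, -2, -3)
  u_2 = (-2, 19/17, -2/17, 14/17)

Apply the Gram-Schmidt recurrence
  u_1 = v_1
  u_i = v_i − Σ_{j<i} ((v_i · u_j) / (u_j · u_j)) · u_j.

Step by step this gives:
  u_1 = (0, 2, -2, -3)
  u_2 = (-2, 19/17, -2/17, 14/17)

Orthogonality check:
  u_2 · u_1 = 0 (should be 0)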